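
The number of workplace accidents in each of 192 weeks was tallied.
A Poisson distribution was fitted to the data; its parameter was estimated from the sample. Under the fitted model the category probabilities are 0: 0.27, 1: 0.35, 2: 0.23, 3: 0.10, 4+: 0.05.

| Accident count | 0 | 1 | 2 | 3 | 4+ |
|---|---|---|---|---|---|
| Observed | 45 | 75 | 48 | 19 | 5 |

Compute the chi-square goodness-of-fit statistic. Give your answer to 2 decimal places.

4.35

Expected counts E_i = n·p_i: 192×0.27 = 51.84, 192×0.35 = 67.2, 192×0.23 = 44.16, 192×0.10 = 19.2, 192×0.05 = 9.6.
0: (45 − 51.84)²/51.84 = 46.7856/51.84 = 0.903
1: (75 − 67.2)²/67.2 = 60.84/67.2 = 0.905
2: (48 − 44.16)²/44.16 = 14.7456/44.16 = 0.334
3: (19 − 19.2)²/19.2 = 0.04/19.2 = 0.002
4+: (5 − 9.6)²/9.6 = 21.16/9.6 = 2.204
Sum = 4.35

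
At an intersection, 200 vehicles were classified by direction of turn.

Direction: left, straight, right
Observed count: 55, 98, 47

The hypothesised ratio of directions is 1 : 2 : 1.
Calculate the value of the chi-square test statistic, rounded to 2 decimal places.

0.72

Ratio total = 4. Expected counts: 200×1/4 = 50, 200×2/4 = 100, 200×1/4 = 50.
left: (55 − 50)²/50 = 25/50 = 0.500
straight: (98 − 100)²/100 = 4/100 = 0.040
right: (47 − 50)²/50 = 9/50 = 0.180
Sum = 0.72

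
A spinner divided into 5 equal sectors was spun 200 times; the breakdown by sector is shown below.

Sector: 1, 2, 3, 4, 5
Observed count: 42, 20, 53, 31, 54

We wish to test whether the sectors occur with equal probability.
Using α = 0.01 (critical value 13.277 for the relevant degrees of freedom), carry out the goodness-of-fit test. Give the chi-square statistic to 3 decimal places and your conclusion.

Expected count for each of the 5 categories: 200/5 = 40.
cat         O        E   (O−E)²/E
1          42       40     0.1000
2          20       40    10.0000
3          53       40     4.2250
4          31       40     2.0250
5          54       40     4.9000
Sum = 21.250
df = 4. Since 21.250 > 13.277, we reject H₀.

21.250; reject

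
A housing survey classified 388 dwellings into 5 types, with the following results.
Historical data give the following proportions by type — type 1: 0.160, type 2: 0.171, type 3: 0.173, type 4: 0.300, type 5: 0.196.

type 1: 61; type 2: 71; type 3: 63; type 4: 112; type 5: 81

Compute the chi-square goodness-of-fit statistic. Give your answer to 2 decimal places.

1.09

Expected counts E_i = n·p_i: 388×0.160 = 62.08, 388×0.171 = 66.348, 388×0.173 = 67.124, 388×0.300 = 116.4, 388×0.196 = 76.048.
type 1: (61 − 62.08)²/62.08 = 1.1664/62.08 = 0.019
type 2: (71 − 66.348)²/66.348 = 21.641104/66.348 = 0.326
type 3: (63 − 67.124)²/67.124 = 17.007376/67.124 = 0.253
type 4: (112 − 116.4)²/116.4 = 19.36/116.4 = 0.166
type 5: (81 − 76.048)²/76.048 = 24.522304/76.048 = 0.322
Sum = 1.09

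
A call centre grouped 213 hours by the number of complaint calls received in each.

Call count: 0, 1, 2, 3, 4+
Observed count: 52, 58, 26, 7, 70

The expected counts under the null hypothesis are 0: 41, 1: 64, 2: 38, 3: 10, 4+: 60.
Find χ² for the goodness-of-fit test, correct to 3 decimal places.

χ² = (52−41)²/41 + (58−64)²/64 + (26−38)²/38 + (7−10)²/10 + (70−60)²/60
   = 2.9512 + 0.5625 + 3.7895 + 0.9000 + 1.6667
Sum = 9.870

9.870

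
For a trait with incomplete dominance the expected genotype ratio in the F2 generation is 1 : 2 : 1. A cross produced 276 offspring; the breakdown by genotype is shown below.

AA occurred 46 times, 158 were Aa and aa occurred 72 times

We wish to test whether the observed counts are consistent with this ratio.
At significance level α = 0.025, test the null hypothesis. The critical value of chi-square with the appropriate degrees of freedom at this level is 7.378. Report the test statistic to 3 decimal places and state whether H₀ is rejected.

10.696; reject

Ratio total = 4. Expected counts: 276×1/4 = 69, 276×2/4 = 138, 276×1/4 = 69.
AA: (46 − 69)²/69 = 529/69 = 7.6667
Aa: (158 − 138)²/138 = 400/138 = 2.8986
aa: (72 − 69)²/69 = 9/69 = 0.1304
Sum = 10.696
df = 2. Since 10.696 > 7.378, we reject H₀.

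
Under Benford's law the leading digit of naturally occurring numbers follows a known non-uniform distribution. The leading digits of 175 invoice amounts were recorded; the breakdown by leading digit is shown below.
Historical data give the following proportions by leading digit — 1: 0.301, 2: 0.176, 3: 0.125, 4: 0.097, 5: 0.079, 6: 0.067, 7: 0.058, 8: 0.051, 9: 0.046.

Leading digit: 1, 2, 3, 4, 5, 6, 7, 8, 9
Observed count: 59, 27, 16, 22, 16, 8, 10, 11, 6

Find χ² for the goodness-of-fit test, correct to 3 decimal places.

Expected counts E_i = n·p_i: 175×0.301 = 52.675, 175×0.176 = 30.8, 175×0.125 = 21.875, 175×0.097 = 16.975, 175×0.079 = 13.825, 175×0.067 = 11.725, 175×0.058 = 10.15, 175×0.051 = 8.925, 175×0.046 = 8.05.
cat         O        E   (O−E)²/E
1          59   52.675     0.7595
2          27     30.8     0.4688
3          16   21.875     1.5779
4          22   16.975     1.4875
5          16   13.825     0.3422
6           8   11.725     1.1834
7          10    10.15     0.0022
8          11    8.925     0.4824
9           6     8.05     0.5220
Sum = 6.826

6.826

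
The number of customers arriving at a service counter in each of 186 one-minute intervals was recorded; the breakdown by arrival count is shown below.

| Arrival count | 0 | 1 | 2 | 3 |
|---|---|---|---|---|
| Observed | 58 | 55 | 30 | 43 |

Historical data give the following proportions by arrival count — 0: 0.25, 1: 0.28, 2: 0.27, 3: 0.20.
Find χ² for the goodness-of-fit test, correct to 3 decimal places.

12.053

Expected counts E_i = n·p_i: 186×0.25 = 46.5, 186×0.28 = 52.08, 186×0.27 = 50.22, 186×0.20 = 37.2.
cat         O        E   (O−E)²/E
0          58     46.5     2.8441
1          55    52.08     0.1637
2          30    50.22     8.1411
3          43     37.2     0.9043
Sum = 12.053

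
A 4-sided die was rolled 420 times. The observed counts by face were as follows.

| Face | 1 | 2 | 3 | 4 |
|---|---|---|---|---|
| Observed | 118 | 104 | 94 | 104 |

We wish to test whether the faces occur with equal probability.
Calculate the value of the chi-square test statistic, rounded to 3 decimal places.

Expected count for each of the 4 categories: 420/4 = 105.
cat         O        E   (O−E)²/E
1         118      105     1.6095
2         104      105     0.0095
3          94      105     1.1524
4         104      105     0.0095
Sum = 2.781

2.781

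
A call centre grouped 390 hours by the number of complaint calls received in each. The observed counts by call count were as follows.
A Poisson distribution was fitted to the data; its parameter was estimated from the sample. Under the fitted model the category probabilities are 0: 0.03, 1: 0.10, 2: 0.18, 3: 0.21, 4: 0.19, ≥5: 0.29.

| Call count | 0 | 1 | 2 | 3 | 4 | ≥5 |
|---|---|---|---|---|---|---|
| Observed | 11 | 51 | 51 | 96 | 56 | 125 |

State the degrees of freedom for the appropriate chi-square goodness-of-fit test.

4

There are k = 6 categories and 1 parameter estimated from the data, so df = 6 − 1 − 1 = 4.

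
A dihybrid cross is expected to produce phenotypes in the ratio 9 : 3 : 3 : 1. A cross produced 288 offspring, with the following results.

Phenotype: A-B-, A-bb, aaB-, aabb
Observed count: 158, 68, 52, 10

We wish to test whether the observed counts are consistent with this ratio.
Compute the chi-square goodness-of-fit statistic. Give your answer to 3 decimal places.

Ratio total = 16. Expected counts: 288×9/16 = 162, 288×3/16 = 54, 288×3/16 = 54, 288×1/16 = 18.
A-B-: (158 − 162)²/162 = 16/162 = 0.0988
A-bb: (68 − 54)²/54 = 196/54 = 3.6296
aaB-: (52 − 54)²/54 = 4/54 = 0.0741
aabb: (10 − 18)²/18 = 64/18 = 3.5556
Sum = 7.358

7.358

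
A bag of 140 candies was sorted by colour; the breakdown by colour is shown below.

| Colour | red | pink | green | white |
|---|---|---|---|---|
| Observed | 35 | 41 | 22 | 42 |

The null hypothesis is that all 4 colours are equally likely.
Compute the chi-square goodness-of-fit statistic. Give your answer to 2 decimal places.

7.26

Expected count for each of the 4 categories: 140/4 = 35.
red: (35 − 35)²/35 = 0/35 = 0.000
pink: (41 − 35)²/35 = 36/35 = 1.029
green: (22 − 35)²/35 = 169/35 = 4.829
white: (42 − 35)²/35 = 49/35 = 1.400
Sum = 7.26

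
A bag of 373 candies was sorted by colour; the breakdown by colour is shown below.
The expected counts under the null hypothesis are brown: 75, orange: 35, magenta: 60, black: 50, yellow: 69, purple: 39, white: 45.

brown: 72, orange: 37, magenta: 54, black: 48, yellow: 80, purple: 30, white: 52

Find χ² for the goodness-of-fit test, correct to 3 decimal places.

5.834

brown: (72 − 75)²/75 = 9/75 = 0.1200
orange: (37 − 35)²/35 = 4/35 = 0.1143
magenta: (54 − 60)²/60 = 36/60 = 0.6000
black: (48 − 50)²/50 = 4/50 = 0.0800
yellow: (80 − 69)²/69 = 121/69 = 1.7536
purple: (30 − 39)²/39 = 81/39 = 2.0769
white: (52 − 45)²/45 = 49/45 = 1.0889
Sum = 5.834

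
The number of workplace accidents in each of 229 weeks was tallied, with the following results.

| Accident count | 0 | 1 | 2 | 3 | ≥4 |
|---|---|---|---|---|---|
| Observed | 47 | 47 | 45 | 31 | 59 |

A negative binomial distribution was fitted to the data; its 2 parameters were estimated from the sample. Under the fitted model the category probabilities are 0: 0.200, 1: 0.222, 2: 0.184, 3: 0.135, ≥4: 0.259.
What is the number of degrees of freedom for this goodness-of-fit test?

2

There are k = 5 categories and 2 parameters estimated from the data, so df = 5 − 1 − 2 = 2.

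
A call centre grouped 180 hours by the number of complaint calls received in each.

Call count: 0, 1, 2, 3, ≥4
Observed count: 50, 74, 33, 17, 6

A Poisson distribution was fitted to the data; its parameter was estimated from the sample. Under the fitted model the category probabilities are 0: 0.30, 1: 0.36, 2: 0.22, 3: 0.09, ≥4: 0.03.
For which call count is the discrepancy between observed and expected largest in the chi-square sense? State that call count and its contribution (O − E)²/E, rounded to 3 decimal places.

1, 1.306

Expected counts E_i = n·p_i: 180×0.30 = 54, 180×0.36 = 64.8, 180×0.22 = 39.6, 180×0.09 = 16.2, 180×0.03 = 5.4.
cat         O        E   (O−E)²/E
0          50       54     0.2963
1          74     64.8     1.3062
2          33     39.6     1.1000
3          17     16.2     0.0395
≥4          6      5.4     0.0667
The largest term is for 1: 1.306.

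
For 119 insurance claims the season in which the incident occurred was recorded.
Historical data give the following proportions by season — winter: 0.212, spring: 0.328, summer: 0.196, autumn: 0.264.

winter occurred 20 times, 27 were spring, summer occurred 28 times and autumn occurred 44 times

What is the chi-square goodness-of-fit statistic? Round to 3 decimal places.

10.770

Expected counts E_i = n·p_i: 119×0.212 = 25.228, 119×0.328 = 39.032, 119×0.196 = 23.324, 119×0.264 = 31.416.
cat         O        E   (O−E)²/E
winter     20   25.228     1.0834
spring     27   39.032     3.7090
summer     28   23.324     0.9374
autumn     44   31.416     5.0406
Sum = 10.770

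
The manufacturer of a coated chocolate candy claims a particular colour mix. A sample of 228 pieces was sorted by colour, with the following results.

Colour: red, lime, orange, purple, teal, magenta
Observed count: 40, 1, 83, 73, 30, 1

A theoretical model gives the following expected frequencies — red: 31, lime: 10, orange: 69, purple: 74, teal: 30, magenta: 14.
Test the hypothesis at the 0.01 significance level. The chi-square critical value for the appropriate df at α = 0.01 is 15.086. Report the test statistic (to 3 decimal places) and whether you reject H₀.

χ² = (40−31)²/31 + (1−10)²/10 + (83−69)²/69 + (73−74)²/74 + (30−30)²/30 + (1−14)²/14
   = 2.6129 + 8.1000 + 2.8406 + 0.0135 + 0.0000 + 12.0714
Sum = 25.638
df = 5. Since 25.638 > 15.086, we reject H₀.

25.638; reject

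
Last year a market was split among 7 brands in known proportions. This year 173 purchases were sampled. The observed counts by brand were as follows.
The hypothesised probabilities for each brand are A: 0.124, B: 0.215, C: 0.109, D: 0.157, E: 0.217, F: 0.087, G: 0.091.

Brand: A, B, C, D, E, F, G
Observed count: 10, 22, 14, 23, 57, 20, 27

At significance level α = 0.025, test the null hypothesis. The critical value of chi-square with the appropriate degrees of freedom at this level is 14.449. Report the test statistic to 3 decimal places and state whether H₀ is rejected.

Expected counts E_i = n·p_i: 173×0.124 = 21.452, 173×0.215 = 37.195, 173×0.109 = 18.857, 173×0.157 = 27.161, 173×0.217 = 37.541, 173×0.087 = 15.051, 173×0.091 = 15.743.
A: (10 − 21.452)²/21.452 = 131.148304/21.452 = 6.1136
B: (22 − 37.195)²/37.195 = 230.888025/37.195 = 6.2075
C: (14 − 18.857)²/18.857 = 23.590449/18.857 = 1.2510
D: (23 − 27.161)²/27.161 = 17.313921/27.161 = 0.6375
E: (57 − 37.541)²/37.541 = 378.652681/37.541 = 10.0864
F: (20 − 15.051)²/15.051 = 24.492601/15.051 = 1.6273
G: (27 − 15.743)²/15.743 = 126.720049/15.743 = 8.0493
Sum = 33.973
df = 6. Since 33.973 > 14.449, we reject H₀.

33.973; reject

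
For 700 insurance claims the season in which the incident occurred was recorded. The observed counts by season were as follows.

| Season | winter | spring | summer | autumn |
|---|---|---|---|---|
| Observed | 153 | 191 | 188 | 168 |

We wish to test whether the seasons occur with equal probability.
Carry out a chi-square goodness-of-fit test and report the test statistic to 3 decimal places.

Under H₀ each category has probability 1/4, so each expected count is 700/4 = 175.
winter: (153 − 175)²/175 = 484/175 = 2.7657
spring: (191 − 175)²/175 = 256/175 = 1.4629
summer: (188 − 175)²/175 = 169/175 = 0.9657
autumn: (168 − 175)²/175 = 49/175 = 0.2800
Sum = 5.474

5.474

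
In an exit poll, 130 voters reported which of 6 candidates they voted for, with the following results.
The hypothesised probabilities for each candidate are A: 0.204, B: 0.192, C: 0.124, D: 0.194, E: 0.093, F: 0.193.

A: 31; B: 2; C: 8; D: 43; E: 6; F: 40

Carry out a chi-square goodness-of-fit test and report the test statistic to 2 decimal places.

Expected counts E_i = n·p_i: 130×0.204 = 26.52, 130×0.192 = 24.96, 130×0.124 = 16.12, 130×0.194 = 25.22, 130×0.093 = 12.09, 130×0.193 = 25.09.
cat         O        E   (O−E)²/E
A          31    26.52      0.757
B           2    24.96     21.120
C           8    16.12      4.090
D          43    25.22     12.535
E           6    12.09      3.068
F          40    25.09      8.860
Sum = 50.43

50.43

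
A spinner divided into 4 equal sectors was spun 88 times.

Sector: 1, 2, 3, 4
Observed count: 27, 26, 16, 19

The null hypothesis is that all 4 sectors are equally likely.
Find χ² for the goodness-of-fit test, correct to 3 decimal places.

3.909

Expected count for each of the 4 categories: 88/4 = 22.
χ² = (27−22)²/22 + (26−22)²/22 + (16−22)²/22 + (19−22)²/22
   = 1.1364 + 0.7273 + 1.6364 + 0.4091
Sum = 3.909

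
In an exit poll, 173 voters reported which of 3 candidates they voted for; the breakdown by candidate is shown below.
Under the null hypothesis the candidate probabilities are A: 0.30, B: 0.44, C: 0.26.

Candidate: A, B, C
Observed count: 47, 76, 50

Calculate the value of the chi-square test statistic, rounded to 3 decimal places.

Expected counts E_i = n·p_i: 173×0.30 = 51.9, 173×0.44 = 76.12, 173×0.26 = 44.98.
χ² = (47−51.9)²/51.9 + (76−76.12)²/76.12 + (50−44.98)²/44.98
   = 0.4626 + 0.0002 + 0.5603
Sum = 1.023

1.023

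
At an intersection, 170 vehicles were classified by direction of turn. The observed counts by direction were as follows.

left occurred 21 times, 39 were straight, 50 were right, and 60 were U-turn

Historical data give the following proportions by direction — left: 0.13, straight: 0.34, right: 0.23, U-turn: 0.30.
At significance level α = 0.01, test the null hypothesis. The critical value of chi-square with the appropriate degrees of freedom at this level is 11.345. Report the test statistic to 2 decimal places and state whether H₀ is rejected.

Expected counts E_i = n·p_i: 170×0.13 = 22.1, 170×0.34 = 57.8, 170×0.23 = 39.1, 170×0.30 = 51.
χ² = (21−22.1)²/22.1 + (39−57.8)²/57.8 + (50−39.1)²/39.1 + (60−51)²/51
   = 0.055 + 6.115 + 3.039 + 1.588
Sum = 10.80
df = 3. Since 10.80 < 11.345, we do not reject H₀.

10.80; do not reject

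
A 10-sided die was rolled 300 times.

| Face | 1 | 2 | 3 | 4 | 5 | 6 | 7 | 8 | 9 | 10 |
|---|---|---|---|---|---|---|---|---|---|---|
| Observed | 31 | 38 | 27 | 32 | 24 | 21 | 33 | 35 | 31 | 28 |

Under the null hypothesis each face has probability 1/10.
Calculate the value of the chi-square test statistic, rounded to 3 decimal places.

7.800

Expected count for each of the 10 categories: 300/10 = 30.
χ² = (31−30)²/30 + (38−30)²/30 + (27−30)²/30 + (32−30)²/30 + (24−30)²/30 + (21−30)²/30 + (33−30)²/30 + (35−30)²/30 + (31−30)²/30 + (28−30)²/30
   = 0.0333 + 2.1333 + 0.3000 + 0.1333 + 1.2000 + 2.7000 + 0.3000 + 0.8333 + 0.0333 + 0.1333
Sum = 7.800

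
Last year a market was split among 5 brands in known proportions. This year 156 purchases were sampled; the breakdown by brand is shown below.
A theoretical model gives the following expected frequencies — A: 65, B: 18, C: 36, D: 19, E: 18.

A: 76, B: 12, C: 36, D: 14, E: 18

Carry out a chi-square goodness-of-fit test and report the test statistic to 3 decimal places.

A: (76 − 65)²/65 = 121/65 = 1.8615
B: (12 − 18)²/18 = 36/18 = 2.0000
C: (36 − 36)²/36 = 0/36 = 0.0000
D: (14 − 19)²/19 = 25/19 = 1.3158
E: (18 − 18)²/18 = 0/18 = 0.0000
Sum = 5.177

5.177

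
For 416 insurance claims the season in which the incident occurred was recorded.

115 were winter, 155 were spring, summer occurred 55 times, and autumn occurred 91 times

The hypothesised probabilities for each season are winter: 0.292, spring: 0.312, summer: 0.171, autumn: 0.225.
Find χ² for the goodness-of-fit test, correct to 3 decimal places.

Expected counts E_i = n·p_i: 416×0.292 = 121.472, 416×0.312 = 129.792, 416×0.171 = 71.136, 416×0.225 = 93.6.
χ² = (115−121.472)²/121.472 + (155−129.792)²/129.792 + (55−71.136)²/71.136 + (91−93.6)²/93.6
   = 0.3448 + 4.8959 + 3.6602 + 0.0722
Sum = 8.973

8.973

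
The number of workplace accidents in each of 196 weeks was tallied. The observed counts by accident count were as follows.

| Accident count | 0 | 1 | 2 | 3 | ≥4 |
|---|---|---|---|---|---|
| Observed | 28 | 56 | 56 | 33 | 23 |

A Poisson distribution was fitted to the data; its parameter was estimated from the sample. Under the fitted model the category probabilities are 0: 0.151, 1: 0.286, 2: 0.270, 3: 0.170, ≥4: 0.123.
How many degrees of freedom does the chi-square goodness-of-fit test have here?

3

There are k = 5 categories and 1 parameter estimated from the data, so df = 5 − 1 − 1 = 3.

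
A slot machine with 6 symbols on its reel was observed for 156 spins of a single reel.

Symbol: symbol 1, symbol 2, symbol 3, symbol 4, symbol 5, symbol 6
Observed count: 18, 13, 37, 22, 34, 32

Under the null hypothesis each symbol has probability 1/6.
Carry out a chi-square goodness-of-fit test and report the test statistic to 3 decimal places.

Under H₀ each category has probability 1/6, so each expected count is 156/6 = 26.
cat           O        E   (O−E)²/E
symbol 1     18       26     2.4615
symbol 2     13       26     6.5000
symbol 3     37       26     4.6538
symbol 4     22       26     0.6154
symbol 5     34       26     2.4615
symbol 6     32       26     1.3846
Sum = 18.077

18.077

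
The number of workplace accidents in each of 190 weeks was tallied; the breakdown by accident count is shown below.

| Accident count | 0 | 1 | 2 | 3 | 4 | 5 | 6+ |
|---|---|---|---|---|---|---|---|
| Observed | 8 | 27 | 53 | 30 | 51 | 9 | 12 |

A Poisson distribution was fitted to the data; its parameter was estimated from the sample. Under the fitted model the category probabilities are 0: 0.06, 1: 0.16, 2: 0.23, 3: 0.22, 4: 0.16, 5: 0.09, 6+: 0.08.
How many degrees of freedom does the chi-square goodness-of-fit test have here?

There are k = 7 categories and 1 parameter estimated from the data, so df = 7 − 1 − 1 = 5.

5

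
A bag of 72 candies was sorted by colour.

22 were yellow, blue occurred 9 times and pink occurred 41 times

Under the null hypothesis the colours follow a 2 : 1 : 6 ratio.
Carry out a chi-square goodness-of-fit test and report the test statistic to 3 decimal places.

Ratio total = 9. Expected counts: 72×2/9 = 16, 72×1/9 = 8, 72×6/9 = 48.
cat         O        E   (O−E)²/E
yellow     22       16     2.2500
blue        9        8     0.1250
pink       41       48     1.0208
Sum = 3.396

3.396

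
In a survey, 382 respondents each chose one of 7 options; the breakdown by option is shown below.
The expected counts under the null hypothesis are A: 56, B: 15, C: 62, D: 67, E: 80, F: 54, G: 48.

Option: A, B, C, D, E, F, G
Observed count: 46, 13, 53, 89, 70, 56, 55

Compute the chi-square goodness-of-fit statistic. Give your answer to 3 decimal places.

12.928

χ² = (46−56)²/56 + (13−15)²/15 + (53−62)²/62 + (89−67)²/67 + (70−80)²/80 + (56−54)²/54 + (55−48)²/48
   = 1.7857 + 0.2667 + 1.3065 + 7.2239 + 1.2500 + 0.0741 + 1.0208
Sum = 12.928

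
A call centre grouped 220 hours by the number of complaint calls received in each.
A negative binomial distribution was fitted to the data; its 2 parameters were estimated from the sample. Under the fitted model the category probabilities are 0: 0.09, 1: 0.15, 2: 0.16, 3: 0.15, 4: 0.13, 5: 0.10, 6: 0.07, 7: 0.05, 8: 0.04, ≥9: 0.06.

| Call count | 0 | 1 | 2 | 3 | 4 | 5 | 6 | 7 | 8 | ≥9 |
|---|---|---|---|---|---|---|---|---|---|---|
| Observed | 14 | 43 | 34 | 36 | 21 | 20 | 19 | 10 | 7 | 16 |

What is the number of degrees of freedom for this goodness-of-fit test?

There are k = 10 categories and 2 parameters estimated from the data, so df = 10 − 1 − 2 = 7.

7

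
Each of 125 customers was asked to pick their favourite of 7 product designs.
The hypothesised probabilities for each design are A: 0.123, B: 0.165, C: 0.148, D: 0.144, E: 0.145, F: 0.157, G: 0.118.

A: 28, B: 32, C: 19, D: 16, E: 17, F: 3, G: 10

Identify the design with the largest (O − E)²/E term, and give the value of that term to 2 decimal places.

F, 14.08

Expected counts E_i = n·p_i: 125×0.123 = 15.375, 125×0.165 = 20.625, 125×0.148 = 18.5, 125×0.144 = 18, 125×0.145 = 18.125, 125×0.157 = 19.625, 125×0.118 = 14.75.
cat         O        E   (O−E)²/E
A          28   15.375     10.367
B          32   20.625      6.273
C          19     18.5      0.014
D          16       18      0.222
E          17   18.125      0.070
F           3   19.625     14.084
G          10    14.75      1.530
The largest term is for F: 14.08.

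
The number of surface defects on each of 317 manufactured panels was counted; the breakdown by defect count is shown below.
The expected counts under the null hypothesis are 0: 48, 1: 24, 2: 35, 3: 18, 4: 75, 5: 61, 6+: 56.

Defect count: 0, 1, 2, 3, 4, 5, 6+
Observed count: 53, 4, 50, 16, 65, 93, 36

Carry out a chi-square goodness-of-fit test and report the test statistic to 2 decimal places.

0: (53 − 48)²/48 = 25/48 = 0.521
1: (4 − 24)²/24 = 400/24 = 16.667
2: (50 − 35)²/35 = 225/35 = 6.429
3: (16 − 18)²/18 = 4/18 = 0.222
4: (65 − 75)²/75 = 100/75 = 1.333
5: (93 − 61)²/61 = 1024/61 = 16.787
6+: (36 − 56)²/56 = 400/56 = 7.143
Sum = 49.10

49.10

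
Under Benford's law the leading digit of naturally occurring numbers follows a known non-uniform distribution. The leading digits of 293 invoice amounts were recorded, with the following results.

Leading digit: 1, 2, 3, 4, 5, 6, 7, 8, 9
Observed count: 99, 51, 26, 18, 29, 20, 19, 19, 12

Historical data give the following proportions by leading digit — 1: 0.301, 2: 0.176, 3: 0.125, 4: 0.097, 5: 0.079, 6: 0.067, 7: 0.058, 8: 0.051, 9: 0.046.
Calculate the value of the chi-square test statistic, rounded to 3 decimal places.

Expected counts E_i = n·p_i: 293×0.301 = 88.193, 293×0.176 = 51.568, 293×0.125 = 36.625, 293×0.097 = 28.421, 293×0.079 = 23.147, 293×0.067 = 19.631, 293×0.058 = 16.994, 293×0.051 = 14.943, 293×0.046 = 13.478.
1: (99 − 88.193)²/88.193 = 116.791249/88.193 = 1.3243
2: (51 − 51.568)²/51.568 = 0.322624/51.568 = 0.0063
3: (26 − 36.625)²/36.625 = 112.890625/36.625 = 3.0823
4: (18 − 28.421)²/28.421 = 108.597241/28.421 = 3.8210
5: (29 − 23.147)²/23.147 = 34.257609/23.147 = 1.4800
6: (20 − 19.631)²/19.631 = 0.136161/19.631 = 0.0069
7: (19 − 16.994)²/16.994 = 4.024036/16.994 = 0.2368
8: (19 − 14.943)²/14.943 = 16.459249/14.943 = 1.1015
9: (12 − 13.478)²/13.478 = 2.184484/13.478 = 0.1621
Sum = 11.221

11.221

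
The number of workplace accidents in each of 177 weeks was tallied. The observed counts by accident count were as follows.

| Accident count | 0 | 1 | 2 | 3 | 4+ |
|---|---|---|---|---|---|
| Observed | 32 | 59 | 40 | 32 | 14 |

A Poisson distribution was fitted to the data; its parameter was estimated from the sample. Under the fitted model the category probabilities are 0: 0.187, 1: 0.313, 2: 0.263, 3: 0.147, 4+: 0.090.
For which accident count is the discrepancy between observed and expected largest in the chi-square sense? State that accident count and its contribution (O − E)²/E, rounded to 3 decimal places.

3, 1.375

Expected counts E_i = n·p_i: 177×0.187 = 33.099, 177×0.313 = 55.401, 177×0.263 = 46.551, 177×0.147 = 26.019, 177×0.090 = 15.93.
χ² = (32−33.099)²/33.099 + (59−55.401)²/55.401 + (40−46.551)²/46.551 + (32−26.019)²/26.019 + (14−15.93)²/15.93
   = 0.0365 + 0.2338 + 0.9219 + 1.3749 + 0.2338
The largest term is for 3: 1.375.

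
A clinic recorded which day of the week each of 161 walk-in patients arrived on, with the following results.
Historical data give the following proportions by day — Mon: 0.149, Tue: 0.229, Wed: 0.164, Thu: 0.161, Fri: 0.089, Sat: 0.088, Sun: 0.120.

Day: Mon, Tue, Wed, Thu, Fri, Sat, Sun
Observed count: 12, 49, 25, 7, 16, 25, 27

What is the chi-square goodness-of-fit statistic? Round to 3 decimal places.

35.399

Expected counts E_i = n·p_i: 161×0.149 = 23.989, 161×0.229 = 36.869, 161×0.164 = 26.404, 161×0.161 = 25.921, 161×0.089 = 14.329, 161×0.088 = 14.168, 161×0.120 = 19.32.
Mon: (12 − 23.989)²/23.989 = 143.736121/23.989 = 5.9918
Tue: (49 − 36.869)²/36.869 = 147.161161/36.869 = 3.9915
Wed: (25 − 26.404)²/26.404 = 1.971216/26.404 = 0.0747
Thu: (7 − 25.921)²/25.921 = 358.004241/25.921 = 13.8114
Fri: (16 − 14.329)²/14.329 = 2.792241/14.329 = 0.1949
Sat: (25 − 14.168)²/14.168 = 117.332224/14.168 = 8.2815
Sun: (27 − 19.32)²/19.32 = 58.9824/19.32 = 3.0529
Sum = 35.399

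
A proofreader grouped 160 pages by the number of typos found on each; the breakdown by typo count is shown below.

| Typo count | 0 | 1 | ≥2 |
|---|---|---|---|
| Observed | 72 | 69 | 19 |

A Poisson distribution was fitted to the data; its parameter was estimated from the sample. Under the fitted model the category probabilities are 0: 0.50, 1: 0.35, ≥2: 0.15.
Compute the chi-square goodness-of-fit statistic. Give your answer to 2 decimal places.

Expected counts E_i = n·p_i: 160×0.50 = 80, 160×0.35 = 56, 160×0.15 = 24.
χ² = (72−80)²/80 + (69−56)²/56 + (19−24)²/24
   = 0.800 + 3.018 + 1.042
Sum = 4.86

4.86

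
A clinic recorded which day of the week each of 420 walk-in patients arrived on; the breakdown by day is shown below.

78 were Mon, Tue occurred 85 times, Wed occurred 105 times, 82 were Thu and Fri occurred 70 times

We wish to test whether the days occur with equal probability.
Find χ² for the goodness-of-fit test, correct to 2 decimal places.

8.07

Under H₀ each category has probability 1/5, so each expected count is 420/5 = 84.
χ² = (78−84)²/84 + (85−84)²/84 + (105−84)²/84 + (82−84)²/84 + (70−84)²/84
   = 0.429 + 0.012 + 5.250 + 0.048 + 2.333
Sum = 8.07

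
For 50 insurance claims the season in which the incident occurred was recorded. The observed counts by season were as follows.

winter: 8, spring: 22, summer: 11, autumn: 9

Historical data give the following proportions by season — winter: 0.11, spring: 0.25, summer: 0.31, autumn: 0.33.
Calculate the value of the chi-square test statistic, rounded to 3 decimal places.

Expected counts E_i = n·p_i: 50×0.11 = 5.5, 50×0.25 = 12.5, 50×0.31 = 15.5, 50×0.33 = 16.5.
cat         O        E   (O−E)²/E
winter      8      5.5     1.1364
spring     22     12.5     7.2200
summer     11     15.5     1.3065
autumn      9     16.5     3.4091
Sum = 13.072

13.072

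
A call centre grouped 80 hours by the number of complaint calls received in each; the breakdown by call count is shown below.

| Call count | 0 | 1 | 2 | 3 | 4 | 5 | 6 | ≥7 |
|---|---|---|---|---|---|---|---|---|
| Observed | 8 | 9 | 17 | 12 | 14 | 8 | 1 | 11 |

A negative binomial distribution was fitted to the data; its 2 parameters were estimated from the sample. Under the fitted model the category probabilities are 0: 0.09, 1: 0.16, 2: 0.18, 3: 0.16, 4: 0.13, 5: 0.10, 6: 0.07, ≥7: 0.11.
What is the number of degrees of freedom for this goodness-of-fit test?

There are k = 8 categories and 2 parameters estimated from the data, so df = 8 − 1 − 2 = 5.

5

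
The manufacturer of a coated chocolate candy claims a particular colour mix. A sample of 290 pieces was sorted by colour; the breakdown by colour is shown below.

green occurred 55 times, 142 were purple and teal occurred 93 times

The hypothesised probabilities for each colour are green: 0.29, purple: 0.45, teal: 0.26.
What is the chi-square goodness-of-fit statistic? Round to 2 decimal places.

Expected counts E_i = n·p_i: 290×0.29 = 84.1, 290×0.45 = 130.5, 290×0.26 = 75.4.
cat         O        E   (O−E)²/E
green      55     84.1     10.069
purple    142    130.5      1.013
teal       93     75.4      4.108
Sum = 15.19

15.19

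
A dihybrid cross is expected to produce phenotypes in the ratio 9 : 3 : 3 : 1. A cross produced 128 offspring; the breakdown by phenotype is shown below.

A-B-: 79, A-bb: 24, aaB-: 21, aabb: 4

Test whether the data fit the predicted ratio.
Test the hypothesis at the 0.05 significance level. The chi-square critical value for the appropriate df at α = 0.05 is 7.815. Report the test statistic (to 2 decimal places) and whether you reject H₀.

3.06; do not reject

Ratio total = 16. Expected counts: 128×9/16 = 72, 128×3/16 = 24, 128×3/16 = 24, 128×1/16 = 8.
χ² = (79−72)²/72 + (24−24)²/24 + (21−24)²/24 + (4−8)²/8
   = 0.681 + 0.000 + 0.375 + 2.000
Sum = 3.06
df = 3. Since 3.06 < 7.815, we do not reject H₀.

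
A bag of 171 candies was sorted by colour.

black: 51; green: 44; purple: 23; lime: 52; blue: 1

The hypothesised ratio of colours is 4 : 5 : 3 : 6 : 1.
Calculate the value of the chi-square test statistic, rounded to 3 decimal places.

14.050

Ratio total = 19. Expected counts: 171×4/19 = 36, 171×5/19 = 45, 171×3/19 = 27, 171×6/19 = 54, 171×1/19 = 9.
black: (51 − 36)²/36 = 225/36 = 6.2500
green: (44 − 45)²/45 = 1/45 = 0.0222
purple: (23 − 27)²/27 = 16/27 = 0.5926
lime: (52 − 54)²/54 = 4/54 = 0.0741
blue: (1 − 9)²/9 = 64/9 = 7.1111
Sum = 14.050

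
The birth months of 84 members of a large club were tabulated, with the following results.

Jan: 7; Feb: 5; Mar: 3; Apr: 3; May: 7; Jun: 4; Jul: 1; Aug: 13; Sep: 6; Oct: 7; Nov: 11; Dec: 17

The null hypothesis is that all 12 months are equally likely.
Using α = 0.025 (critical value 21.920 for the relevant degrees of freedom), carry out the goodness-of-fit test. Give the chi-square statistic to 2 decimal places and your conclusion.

33.43; reject

Expected count for each of the 12 categories: 84/12 = 7.
cat         O        E   (O−E)²/E
Jan         7        7      0.000
Feb         5        7      0.571
Mar         3        7      2.286
Apr         3        7      2.286
May         7        7      0.000
Jun         4        7      1.286
Jul         1        7      5.143
Aug        13        7      5.143
Sep         6        7      0.143
Oct         7        7      0.000
Nov        11        7      2.286
Dec        17        7     14.286
Sum = 33.43
df = 11. Since 33.43 > 21.920, we reject H₀.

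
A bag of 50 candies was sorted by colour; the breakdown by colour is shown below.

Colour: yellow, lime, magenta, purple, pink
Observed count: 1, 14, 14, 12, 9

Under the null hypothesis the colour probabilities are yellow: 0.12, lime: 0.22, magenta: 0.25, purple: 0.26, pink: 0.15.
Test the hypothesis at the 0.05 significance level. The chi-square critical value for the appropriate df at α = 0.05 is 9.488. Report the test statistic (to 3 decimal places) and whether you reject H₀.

5.542; do not reject

Expected counts E_i = n·p_i: 50×0.12 = 6, 50×0.22 = 11, 50×0.25 = 12.5, 50×0.26 = 13, 50×0.15 = 7.5.
cat          O        E   (O−E)²/E
yellow       1        6     4.1667
lime        14       11     0.8182
magenta     14     12.5     0.1800
purple      12       13     0.0769
pink         9      7.5     0.3000
Sum = 5.542
df = 4. Since 5.542 < 9.488, we do not reject H₀.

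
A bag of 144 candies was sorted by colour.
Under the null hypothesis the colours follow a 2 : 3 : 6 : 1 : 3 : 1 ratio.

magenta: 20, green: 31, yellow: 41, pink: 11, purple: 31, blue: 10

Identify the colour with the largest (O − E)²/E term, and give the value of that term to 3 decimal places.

yellow, 3.130

Ratio total = 16. Expected counts: 144×2/16 = 18, 144×3/16 = 27, 144×6/16 = 54, 144×1/16 = 9, 144×3/16 = 27, 144×1/16 = 9.
cat          O        E   (O−E)²/E
magenta     20       18     0.2222
green       31       27     0.5926
yellow      41       54     3.1296
pink        11        9     0.4444
purple      31       27     0.5926
blue        10        9     0.1111
The largest term is for yellow: 3.130.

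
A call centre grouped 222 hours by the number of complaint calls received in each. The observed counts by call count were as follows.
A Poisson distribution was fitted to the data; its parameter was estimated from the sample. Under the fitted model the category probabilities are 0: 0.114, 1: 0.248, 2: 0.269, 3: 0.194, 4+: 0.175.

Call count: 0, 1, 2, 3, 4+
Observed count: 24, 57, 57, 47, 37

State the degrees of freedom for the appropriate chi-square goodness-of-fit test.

There are k = 5 categories and 1 parameter estimated from the data, so df = 5 − 1 − 1 = 3.

3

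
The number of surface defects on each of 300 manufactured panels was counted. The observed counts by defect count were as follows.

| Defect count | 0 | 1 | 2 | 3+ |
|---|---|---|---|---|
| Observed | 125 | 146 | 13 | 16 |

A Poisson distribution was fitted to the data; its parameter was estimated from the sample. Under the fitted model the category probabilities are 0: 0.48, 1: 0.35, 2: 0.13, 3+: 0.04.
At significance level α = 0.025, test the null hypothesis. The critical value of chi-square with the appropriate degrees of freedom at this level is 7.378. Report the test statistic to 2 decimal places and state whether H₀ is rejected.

37.18; reject

Expected counts E_i = n·p_i: 300×0.48 = 144, 300×0.35 = 105, 300×0.13 = 39, 300×0.04 = 12.
χ² = (125−144)²/144 + (146−105)²/105 + (13−39)²/39 + (16−12)²/12
   = 2.507 + 16.010 + 17.333 + 1.333
Sum = 37.18
df = 2. Since 37.18 > 7.378, we reject H₀.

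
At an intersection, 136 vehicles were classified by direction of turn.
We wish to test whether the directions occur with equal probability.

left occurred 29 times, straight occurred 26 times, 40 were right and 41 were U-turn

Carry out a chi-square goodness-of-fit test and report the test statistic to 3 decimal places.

5.118

Under H₀ each category has probability 1/4, so each expected count is 136/4 = 34.
cat           O        E   (O−E)²/E
left         29       34     0.7353
straight     26       34     1.8824
right        40       34     1.0588
U-turn       41       34     1.4412
Sum = 5.118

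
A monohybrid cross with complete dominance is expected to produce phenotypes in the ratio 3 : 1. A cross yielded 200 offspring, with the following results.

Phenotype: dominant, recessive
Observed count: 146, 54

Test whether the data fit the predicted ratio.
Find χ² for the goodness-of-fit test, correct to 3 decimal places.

Ratio total = 4. Expected counts: 200×3/4 = 150, 200×1/4 = 50.
cat            O        E   (O−E)²/E
dominant     146      150     0.1067
recessive     54       50     0.3200
Sum = 0.427

0.427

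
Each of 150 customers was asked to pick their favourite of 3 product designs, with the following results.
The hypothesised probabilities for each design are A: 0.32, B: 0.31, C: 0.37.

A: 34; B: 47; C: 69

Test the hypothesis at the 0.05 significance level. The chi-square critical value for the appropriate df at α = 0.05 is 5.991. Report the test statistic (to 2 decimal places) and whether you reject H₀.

7.37; reject

Expected counts E_i = n·p_i: 150×0.32 = 48, 150×0.31 = 46.5, 150×0.37 = 55.5.
cat         O        E   (O−E)²/E
A          34       48      4.083
B          47     46.5      0.005
C          69     55.5      3.284
Sum = 7.37
df = 2. Since 7.37 > 5.991, we reject H₀.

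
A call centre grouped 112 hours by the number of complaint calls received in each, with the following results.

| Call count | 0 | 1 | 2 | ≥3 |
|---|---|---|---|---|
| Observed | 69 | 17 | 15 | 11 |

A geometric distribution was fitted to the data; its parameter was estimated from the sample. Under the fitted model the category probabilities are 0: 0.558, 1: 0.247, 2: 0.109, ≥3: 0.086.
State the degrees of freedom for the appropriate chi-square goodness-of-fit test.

2

There are k = 4 categories and 1 parameter estimated from the data, so df = 4 − 1 − 1 = 2.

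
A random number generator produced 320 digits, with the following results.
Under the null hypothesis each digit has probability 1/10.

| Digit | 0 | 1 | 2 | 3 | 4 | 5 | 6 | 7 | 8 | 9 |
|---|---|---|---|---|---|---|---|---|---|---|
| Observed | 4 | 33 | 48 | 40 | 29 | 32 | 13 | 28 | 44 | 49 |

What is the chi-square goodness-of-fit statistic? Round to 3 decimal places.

60.125

Expected count for each of the 10 categories: 320/10 = 32.
0: (4 − 32)²/32 = 784/32 = 24.5000
1: (33 − 32)²/32 = 1/32 = 0.0313
2: (48 − 32)²/32 = 256/32 = 8.0000
3: (40 − 32)²/32 = 64/32 = 2.0000
4: (29 − 32)²/32 = 9/32 = 0.2813
5: (32 − 32)²/32 = 0/32 = 0.0000
6: (13 − 32)²/32 = 361/32 = 11.2813
7: (28 − 32)²/32 = 16/32 = 0.5000
8: (44 − 32)²/32 = 144/32 = 4.5000
9: (49 − 32)²/32 = 289/32 = 9.0313
Sum = 60.125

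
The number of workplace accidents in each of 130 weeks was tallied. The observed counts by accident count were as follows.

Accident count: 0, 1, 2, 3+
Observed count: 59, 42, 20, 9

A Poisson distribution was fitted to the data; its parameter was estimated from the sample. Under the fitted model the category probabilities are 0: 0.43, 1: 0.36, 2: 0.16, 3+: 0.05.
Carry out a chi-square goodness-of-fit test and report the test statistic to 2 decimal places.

Expected counts E_i = n·p_i: 130×0.43 = 55.9, 130×0.36 = 46.8, 130×0.16 = 20.8, 130×0.05 = 6.5.
cat         O        E   (O−E)²/E
0          59     55.9      0.172
1          42     46.8      0.492
2          20     20.8      0.031
3+          9      6.5      0.962
Sum = 1.66

1.66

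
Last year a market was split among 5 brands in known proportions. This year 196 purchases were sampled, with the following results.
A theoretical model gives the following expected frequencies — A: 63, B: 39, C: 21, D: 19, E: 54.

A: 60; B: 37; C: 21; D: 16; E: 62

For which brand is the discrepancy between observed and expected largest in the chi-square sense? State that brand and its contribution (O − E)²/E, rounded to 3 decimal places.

E, 1.185

A: (60 − 63)²/63 = 9/63 = 0.1429
B: (37 − 39)²/39 = 4/39 = 0.1026
C: (21 − 21)²/21 = 0/21 = 0.0000
D: (16 − 19)²/19 = 9/19 = 0.4737
E: (62 − 54)²/54 = 64/54 = 1.1852
The largest term is for E: 1.185.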